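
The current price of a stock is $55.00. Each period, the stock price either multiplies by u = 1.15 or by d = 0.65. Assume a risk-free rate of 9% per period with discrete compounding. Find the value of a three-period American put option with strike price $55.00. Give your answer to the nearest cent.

$3.91

Risk-neutral probability p = (1 + 0.09 − 0.65)/(1.15 − 0.65) = 0.4400/0.5000 = 0.8800
Terminal stock prices: S_uuu = 83.65, S_uud = 47.28, S_udd = 26.72, S_ddd = 15.1
Terminal payoffs (K − S): max(-28.65, 0) = 0, max(7.721, 0) = 7.721, max(28.28, 0) = 28.28, max(39.9, 0) = 39.9
Node uu (S = 72.74): continuation = 1/1.09·[0.8800·0.0000 + 0.1200·7.7206] = 0.8500; exercise value = 0.0000 ≤ continuation, so V_uu = 0.8500
Node ud (S = 41.11): continuation = 1/1.09·[0.8800·7.7206 + 0.1200·28.2769] = 9.3462; exercise value = 13.8875 > continuation, so V_ud = 13.8875 (exercise)
Node dd (S = 23.24): continuation = 1/1.09·[0.8800·28.2769 + 0.1200·39.8956] = 27.2212; exercise value = 31.7625 > continuation, so V_dd = 31.7625 (exercise)
Node u (S = 63.25): continuation = 1/1.09·[0.8800·0.8500 + 0.1200·13.8875] = 2.2151; exercise value = 0.0000 ≤ continuation, so V_u = 2.2151
Node d (S = 35.75): continuation = 1/1.09·[0.8800·13.8875 + 0.1200·31.7625] = 14.7087; exercise value = 19.2500 > continuation, so V_d = 19.2500 (exercise)
Node 0 (S = 55): continuation = 1/1.09·[0.8800·2.2151 + 0.1200·19.2500] = 3.9076; exercise value = 0.0000 ≤ continuation, so V_0 = 3.9076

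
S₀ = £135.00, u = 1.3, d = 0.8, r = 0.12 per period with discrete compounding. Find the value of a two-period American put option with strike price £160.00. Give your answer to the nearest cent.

Risk-neutral probability p = (1 + 0.12 − 0.8)/(1.3 − 0.8) = 0.3200/0.5000 = 0.6400
Terminal stock prices: S_uu = 228.2, S_ud = 140.4, S_dd = 86.4
Terminal payoffs (K − S): max(-68.15, 0) = 0, max(19.6, 0) = 19.6, max(73.6, 0) = 73.6
Node u (S = 175.5): continuation = 1/1.12·[0.6400·0.0000 + 0.3600·19.6000] = 6.3000; exercise value = 0.0000 ≤ continuation, so V_u = 6.3000
Node d (S = 108): continuation = 1/1.12·[0.6400·19.6000 + 0.3600·73.6000] = 34.8571; exercise value = 52.0000 > continuation, so V_d = 52.0000 (exercise)
Node 0 (S = 135): continuation = 1/1.12·[0.6400·6.3000 + 0.3600·52.0000] = 20.3143; exercise value = 25.0000 > continuation, so V_0 = 25.0000 (exercise)

£25.00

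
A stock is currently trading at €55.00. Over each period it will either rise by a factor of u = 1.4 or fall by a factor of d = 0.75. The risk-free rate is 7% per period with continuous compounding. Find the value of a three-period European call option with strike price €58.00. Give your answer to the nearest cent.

€16.09

Risk-neutral probability p = (e^0.07 − 0.75)/(1.4 − 0.75) = 0.3225/0.6500 = 0.4962
Terminal stock prices: S_uuu = 150.9, S_uud = 80.85, S_udd = 43.31, S_ddd = 23.2
Terminal payoffs (S − K): max(92.92, 0) = 92.92, max(22.85, 0) = 22.85, max(-14.69, 0) = 0, max(-34.8, 0) = 0
Node uu (S = 107.8): V_uu = e^(−0.07)·[0.4962·92.9200 + 0.5038·22.8500] = 53.7212
Node ud (S = 57.75): V_ud = e^(−0.07)·[0.4962·22.8500 + 0.5038·0.0000] = 10.5709
Node dd (S = 30.94): V_dd = e^(−0.07)·[0.4962·0.0000 + 0.5038·0.0000] = 0.0000
Node u (S = 77): V_u = e^(−0.07)·[0.4962·53.7212 + 0.5038·10.5709] = 29.8185
Node d (S = 41.25): V_d = e^(−0.07)·[0.4962·10.5709 + 0.5038·0.0000] = 4.8903
Node 0 (S = 55): V_0 = e^(−0.07)·[0.4962·29.8185 + 0.5038·4.8903] = 16.0921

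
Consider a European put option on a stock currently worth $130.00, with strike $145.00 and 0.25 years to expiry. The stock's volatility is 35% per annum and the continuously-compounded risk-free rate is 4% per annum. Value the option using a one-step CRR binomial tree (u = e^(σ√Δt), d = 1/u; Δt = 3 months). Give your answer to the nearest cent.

CRR parameters: u = e^(σ√Δt) = e^(0.35·√0.25) = 1.1912, d = 1/u = 0.8395
Per-period rate: rΔt = 0.04·0.25 = 0.01, so R = e^0.01 = 1.0101
Risk-neutral probability p = (e^0.01 − 0.8395)/(1.1912 − 0.8395) = 0.1706/0.3518 = 0.4849
Terminal stock prices: S_u = 154.9, S_d = 109.1
Terminal payoffs (K − S): max(-9.862, 0) = 0, max(35.87, 0) = 35.87
Node 0 (S = 130): V_0 = e^(−0.01)·[0.4849·0.0000 + 0.5151·35.8706] = 18.2920

$18.29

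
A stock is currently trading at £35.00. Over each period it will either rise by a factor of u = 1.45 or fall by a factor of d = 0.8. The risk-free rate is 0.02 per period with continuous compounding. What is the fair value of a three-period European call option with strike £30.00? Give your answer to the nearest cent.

£10.04

Risk-neutral probability p = (e^0.02 − 0.8)/(1.45 − 0.8) = 0.2202/0.6500 = 0.3388
Terminal stock prices: S_uuu = 106.7, S_uud = 58.87, S_udd = 32.48, S_ddd = 17.92
Terminal payoffs (S − K): max(76.7, 0) = 76.7, max(28.87, 0) = 28.87, max(2.48, 0) = 2.48, max(-12.08, 0) = 0
Node uu (S = 73.59): V_uu = e^(−0.02)·[0.3388·76.7019 + 0.6612·28.8700] = 44.1815
Node ud (S = 40.6): V_ud = e^(−0.02)·[0.3388·28.8700 + 0.6612·2.4800] = 11.1940
Node dd (S = 22.4): V_dd = e^(−0.02)·[0.3388·2.4800 + 0.6612·0.0000] = 0.8235
Node u (S = 50.75): V_u = e^(−0.02)·[0.3388·44.1815 + 0.6612·11.1940] = 21.9263
Node d (S = 28): V_d = e^(−0.02)·[0.3388·11.1940 + 0.6612·0.8235] = 4.2509
Node 0 (S = 35): V_0 = e^(−0.02)·[0.3388·21.9263 + 0.6612·4.2509] = 10.0361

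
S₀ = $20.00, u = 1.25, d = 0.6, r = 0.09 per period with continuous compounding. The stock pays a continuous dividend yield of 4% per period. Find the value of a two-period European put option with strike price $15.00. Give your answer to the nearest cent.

$0.61

Per-period risk-free factor R = e^0.09 = 1.0942; dividend-adjusted growth = e^(0.09−0.04) = 1.0513.
Risk-neutral probability p = (1.0513 − 0.6)/(1.25 − 0.6) = 0.4513/0.6500 = 0.6943
Terminal stock prices: S_uu = 31.25, S_ud = 15, S_dd = 7.2
Terminal payoffs (K − S): max(-16.25, 0) = 0, max(0, 0) = 0, max(7.8, 0) = 7.8
Node u (S = 25): V_u = e^(−0.09)·[0.6943·0.0000 + 0.3057·0.0000] = 0.0000
Node d (S = 12): V_d = e^(−0.09)·[0.6943·0.0000 + 0.3057·7.8000] = 2.1795
Node 0 (S = 20): V_0 = e^(−0.09)·[0.6943·0.0000 + 0.3057·2.1795] = 0.6090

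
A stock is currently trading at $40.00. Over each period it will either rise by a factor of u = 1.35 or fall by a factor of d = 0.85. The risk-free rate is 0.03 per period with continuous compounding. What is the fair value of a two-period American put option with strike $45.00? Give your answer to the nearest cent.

Risk-neutral probability p = (e^0.03 − 0.85)/(1.35 − 0.85) = 0.1805/0.5000 = 0.3609
Terminal stock prices: S_uu = 72.9, S_ud = 45.9, S_dd = 28.9
Terminal payoffs (K − S): max(-27.9, 0) = 0, max(-0.9, 0) = 0, max(16.1, 0) = 16.1
Node u (S = 54): continuation = e^(−0.03)·[0.3609·0.0000 + 0.6391·0.0000] = 0.0000; exercise value = 0.0000 ≤ continuation, so V_u = 0.0000
Node d (S = 34): continuation = e^(−0.03)·[0.3609·0.0000 + 0.6391·16.1000] = 9.9853; exercise value = 11.0000 > continuation, so V_d = 11.0000 (exercise)
Node 0 (S = 40): continuation = e^(−0.03)·[0.3609·0.0000 + 0.6391·11.0000] = 6.8222; exercise value = 5.0000 ≤ continuation, so V_0 = 6.8222

$6.82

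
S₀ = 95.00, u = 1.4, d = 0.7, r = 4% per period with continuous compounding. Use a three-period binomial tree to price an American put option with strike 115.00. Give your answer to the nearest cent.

29.58

Risk-neutral probability p = (e^0.04 − 0.7)/(1.4 − 0.7) = 0.3408/0.7000 = 0.4869
Terminal stock prices: S_uuu = 260.7, S_uud = 130.3, S_udd = 65.17, S_ddd = 32.58
Terminal payoffs (K − S): max(-145.7, 0) = 0, max(-15.34, 0) = 0, max(49.83, 0) = 49.83, max(82.42, 0) = 82.42
Node uu (S = 186.2): continuation = e^(−0.04)·[0.4869·0.0000 + 0.5131·0.0000] = 0.0000; exercise value = 0.0000 ≤ continuation, so V_uu = 0.0000
Node ud (S = 93.1): continuation = e^(−0.04)·[0.4869·0.0000 + 0.5131·49.8300] = 24.5666; exercise value = 21.9000 ≤ continuation, so V_ud = 24.5666
Node dd (S = 46.55): continuation = e^(−0.04)·[0.4869·49.8300 + 0.5131·82.4150] = 63.9408; exercise value = 68.4500 > continuation, so V_dd = 68.4500 (exercise)
Node u (S = 133): continuation = e^(−0.04)·[0.4869·0.0000 + 0.5131·24.5666] = 12.1115; exercise value = 0.0000 ≤ continuation, so V_u = 12.1115
Node d (S = 66.5): continuation = e^(−0.04)·[0.4869·24.5666 + 0.5131·68.4500] = 45.2382; exercise value = 48.5000 > continuation, so V_d = 48.5000 (exercise)
Node 0 (S = 95): continuation = e^(−0.04)·[0.4869·12.1115 + 0.5131·48.5000] = 29.5764; exercise value = 20.0000 ≤ continuation, so V_0 = 29.5764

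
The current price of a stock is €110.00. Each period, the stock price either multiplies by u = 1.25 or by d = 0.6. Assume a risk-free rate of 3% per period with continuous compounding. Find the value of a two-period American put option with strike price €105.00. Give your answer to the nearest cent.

Risk-neutral probability p = (e^0.03 − 0.6)/(1.25 − 0.6) = 0.4305/0.6500 = 0.6622
Terminal stock prices: S_uu = 171.9, S_ud = 82.5, S_dd = 39.6
Terminal payoffs (K − S): max(-66.88, 0) = 0, max(22.5, 0) = 22.5, max(65.4, 0) = 65.4
Node u (S = 137.5): continuation = e^(−0.03)·[0.6622·0.0000 + 0.3378·22.5000] = 7.3750; exercise value = 0.0000 ≤ continuation, so V_u = 7.3750
Node d (S = 66): continuation = e^(−0.03)·[0.6622·22.5000 + 0.3378·65.4000] = 35.8968; exercise value = 39.0000 > continuation, so V_d = 39.0000 (exercise)
Node 0 (S = 110): continuation = e^(−0.03)·[0.6622·7.3750 + 0.3378·39.0000] = 17.5231; exercise value = 0.0000 ≤ continuation, so V_0 = 17.5231

€17.52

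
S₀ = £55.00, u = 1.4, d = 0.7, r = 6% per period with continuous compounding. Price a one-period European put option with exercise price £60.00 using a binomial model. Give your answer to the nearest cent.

Risk-neutral probability p = (e^0.06 − 0.7)/(1.4 − 0.7) = 0.3618/0.7000 = 0.5169
Terminal stock prices: S_u = 77, S_d = 38.5
Terminal payoffs (K − S): max(-17, 0) = 0, max(21.5, 0) = 21.5
Node 0 (S = 55): V_0 = e^(−0.06)·[0.5169·0.0000 + 0.4831·21.5000] = 9.7816

£9.78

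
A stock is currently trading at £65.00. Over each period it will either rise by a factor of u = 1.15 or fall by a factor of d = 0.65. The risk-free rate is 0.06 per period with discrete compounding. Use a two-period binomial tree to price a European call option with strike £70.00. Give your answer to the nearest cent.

£9.55

Risk-neutral probability p = (1 + 0.06 − 0.65)/(1.15 − 0.65) = 0.4100/0.5000 = 0.8200
Terminal stock prices: S_uu = 85.96, S_ud = 48.59, S_dd = 27.46
Terminal payoffs (S − K): max(15.96, 0) = 15.96, max(-21.41, 0) = 0, max(-42.54, 0) = 0
Node u (S = 74.75): V_u = 1/1.06·[0.8200·15.9625 + 0.1800·0.0000] = 12.3483
Node d (S = 42.25): V_d = 1/1.06·[0.8200·0.0000 + 0.1800·0.0000] = 0.0000
Node 0 (S = 65): V_0 = 1/1.06·[0.8200·12.3483 + 0.1800·0.0000] = 9.5525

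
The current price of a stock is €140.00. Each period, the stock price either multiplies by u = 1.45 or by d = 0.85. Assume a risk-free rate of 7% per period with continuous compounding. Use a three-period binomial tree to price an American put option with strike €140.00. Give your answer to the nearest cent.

Risk-neutral probability p = (e^0.07 − 0.85)/(1.45 − 0.85) = 0.2225/0.6000 = 0.3708
Terminal stock prices: S_uuu = 426.8, S_uud = 250.2, S_udd = 146.7, S_ddd = 85.98
Terminal payoffs (K − S): max(-286.8, 0) = 0, max(-110.2, 0) = 0, max(-6.667, 0) = 0, max(54.02, 0) = 54.02
Node uu (S = 294.4): continuation = e^(−0.07)·[0.3708·0.0000 + 0.6292·0.0000] = 0.0000; exercise value = 0.0000 ≤ continuation, so V_uu = 0.0000
Node ud (S = 172.5): continuation = e^(−0.07)·[0.3708·0.0000 + 0.6292·0.0000] = 0.0000; exercise value = 0.0000 ≤ continuation, so V_ud = 0.0000
Node dd (S = 101.1): continuation = e^(−0.07)·[0.3708·0.0000 + 0.6292·54.0225] = 31.6906; exercise value = 38.8500 > continuation, so V_dd = 38.8500 (exercise)
Node u (S = 203): continuation = e^(−0.07)·[0.3708·0.0000 + 0.6292·0.0000] = 0.0000; exercise value = 0.0000 ≤ continuation, so V_u = 0.0000
Node d (S = 119): continuation = e^(−0.07)·[0.3708·0.0000 + 0.6292·38.8500] = 22.7901; exercise value = 21.0000 ≤ continuation, so V_d = 22.7901
Node 0 (S = 140): continuation = e^(−0.07)·[0.3708·0.0000 + 0.6292·22.7901] = 13.3691; exercise value = 0.0000 ≤ continuation, so V_0 = 13.3691

€13.37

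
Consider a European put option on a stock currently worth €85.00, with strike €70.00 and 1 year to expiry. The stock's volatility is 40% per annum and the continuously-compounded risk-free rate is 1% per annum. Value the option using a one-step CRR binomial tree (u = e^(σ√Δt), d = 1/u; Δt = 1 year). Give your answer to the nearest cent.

CRR parameters: u = e^(σ√Δt) = e^(0.4·√1) = 1.4918, d = 1/u = 0.6703
Per-period rate: rΔt = 0.01·1 = 0.01, so R = e^0.01 = 1.0101
Risk-neutral probability p = (e^0.01 − 0.6703)/(1.4918 − 0.6703) = 0.3397/0.8215 = 0.4135
Terminal stock prices: S_u = 126.8, S_d = 56.98
Terminal payoffs (K − S): max(-56.81, 0) = 0, max(13.02, 0) = 13.02
Node 0 (S = 85): V_0 = e^(−0.01)·[0.4135·0.0000 + 0.5865·13.0228] = 7.5613

€7.56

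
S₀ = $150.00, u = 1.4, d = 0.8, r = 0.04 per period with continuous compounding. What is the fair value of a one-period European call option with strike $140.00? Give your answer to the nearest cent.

Risk-neutral probability p = (e^0.04 − 0.8)/(1.4 − 0.8) = 0.2408/0.6000 = 0.4014
Terminal stock prices: S_u = 210, S_d = 120
Terminal payoffs (S − K): max(70, 0) = 70, max(-20, 0) = 0
Node 0 (S = 150): V_0 = e^(−0.04)·[0.4014·70.0000 + 0.5986·0.0000] = 26.9930

$26.99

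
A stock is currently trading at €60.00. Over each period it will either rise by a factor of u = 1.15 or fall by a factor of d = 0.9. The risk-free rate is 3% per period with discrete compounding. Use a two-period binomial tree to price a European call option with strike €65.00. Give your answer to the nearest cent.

Risk-neutral probability p = (1 + 0.03 − 0.9)/(1.15 − 0.9) = 0.1300/0.2500 = 0.5200
Terminal stock prices: S_uu = 79.35, S_ud = 62.1, S_dd = 48.6
Terminal payoffs (S − K): max(14.35, 0) = 14.35, max(-2.9, 0) = 0, max(-16.4, 0) = 0
Node u (S = 69): V_u = 1/1.03·[0.5200·14.3500 + 0.4800·0.0000] = 7.2447
Node d (S = 54): V_d = 1/1.03·[0.5200·0.0000 + 0.4800·0.0000] = 0.0000
Node 0 (S = 60): V_0 = 1/1.03·[0.5200·7.2447 + 0.4800·0.0000] = 3.6575

€3.66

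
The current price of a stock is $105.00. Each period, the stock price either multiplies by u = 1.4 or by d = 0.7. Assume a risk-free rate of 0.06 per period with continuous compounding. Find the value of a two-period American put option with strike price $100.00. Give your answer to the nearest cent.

$12.06

Risk-neutral probability p = (e^0.06 − 0.7)/(1.4 − 0.7) = 0.3618/0.7000 = 0.5169
Terminal stock prices: S_uu = 205.8, S_ud = 102.9, S_dd = 51.45
Terminal payoffs (K − S): max(-105.8, 0) = 0, max(-2.9, 0) = 0, max(48.55, 0) = 48.55
Node u (S = 147): continuation = e^(−0.06)·[0.5169·0.0000 + 0.4831·0.0000] = 0.0000; exercise value = 0.0000 ≤ continuation, so V_u = 0.0000
Node d (S = 73.5): continuation = e^(−0.06)·[0.5169·0.0000 + 0.4831·48.5500] = 22.0882; exercise value = 26.5000 > continuation, so V_d = 26.5000 (exercise)
Node 0 (S = 105): continuation = e^(−0.06)·[0.5169·0.0000 + 0.4831·26.5000] = 12.0564; exercise value = 0.0000 ≤ continuation, so V_0 = 12.0564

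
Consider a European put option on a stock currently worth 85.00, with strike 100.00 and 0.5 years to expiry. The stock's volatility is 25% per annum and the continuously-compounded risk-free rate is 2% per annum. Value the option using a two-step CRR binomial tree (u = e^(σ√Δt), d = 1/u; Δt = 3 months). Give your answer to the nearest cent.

16.17

CRR parameters: u = e^(σ√Δt) = e^(0.25·√0.25) = 1.1331, d = 1/u = 0.8825
Per-period rate: rΔt = 0.02·0.25 = 0.005, so R = e^0.005 = 1.0050
Risk-neutral probability p = (e^0.005 − 0.8825)/(1.1331 − 0.8825) = 0.1225/0.2507 = 0.4888
Terminal stock prices: S_uu = 109.1, S_ud = 85, S_dd = 66.2
Terminal payoffs (K − S): max(-9.142, 0) = 0, max(15, 0) = 15, max(33.8, 0) = 33.8
Node u (S = 96.32): V_u = e^(−0.005)·[0.4888·0.0000 + 0.5112·15.0000] = 7.6299
Node d (S = 75.01): V_d = e^(−0.005)·[0.4888·15.0000 + 0.5112·33.8019] = 24.4890
Node 0 (S = 85): V_0 = e^(−0.005)·[0.4888·7.6299 + 0.5112·24.4890] = 16.1674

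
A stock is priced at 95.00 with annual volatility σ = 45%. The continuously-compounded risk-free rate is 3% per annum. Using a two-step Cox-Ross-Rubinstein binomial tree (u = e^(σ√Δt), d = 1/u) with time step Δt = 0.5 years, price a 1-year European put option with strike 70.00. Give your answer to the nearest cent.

CRR parameters: u = e^(σ√Δt) = e^(0.45·√0.5) = 1.3746, d = 1/u = 0.7275
Per-period rate: rΔt = 0.03·0.5 = 0.015, so R = e^0.015 = 1.0151
Risk-neutral probability p = (e^0.015 − 0.7275)/(1.3746 − 0.7275) = 0.2877/0.6472 = 0.4445
Terminal stock prices: S_uu = 179.5, S_ud = 95, S_dd = 50.27
Terminal payoffs (K − S): max(-109.5, 0) = 0, max(-25, 0) = 0, max(19.73, 0) = 19.73
Node u (S = 130.6): V_u = e^(−0.015)·[0.4445·0.0000 + 0.5555·0.0000] = 0.0000
Node d (S = 69.11): V_d = e^(−0.015)·[0.4445·0.0000 + 0.5555·19.7264] = 10.7955
Node 0 (S = 95): V_0 = e^(−0.015)·[0.4445·0.0000 + 0.5555·10.7955] = 5.9080

5.91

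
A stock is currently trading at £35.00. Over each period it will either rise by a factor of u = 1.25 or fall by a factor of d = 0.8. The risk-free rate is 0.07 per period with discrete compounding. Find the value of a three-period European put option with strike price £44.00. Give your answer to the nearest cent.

£5.21

Risk-neutral probability p = (1 + 0.07 − 0.8)/(1.25 − 0.8) = 0.2700/0.4500 = 0.6000
Terminal stock prices: S_uuu = 68.36, S_uud = 43.75, S_udd = 28, S_ddd = 17.92
Terminal payoffs (K − S): max(-24.36, 0) = 0, max(0.25, 0) = 0.25, max(16, 0) = 16, max(26.08, 0) = 26.08
Node uu (S = 54.69): V_uu = 1/1.07·[0.6000·0.0000 + 0.4000·0.2500] = 0.0935
Node ud (S = 35): V_ud = 1/1.07·[0.6000·0.2500 + 0.4000·16.0000] = 6.1215
Node dd (S = 22.4): V_dd = 1/1.07·[0.6000·16.0000 + 0.4000·26.0800] = 18.7215
Node u (S = 43.75): V_u = 1/1.07·[0.6000·0.0935 + 0.4000·6.1215] = 2.3408
Node d (S = 28): V_d = 1/1.07·[0.6000·6.1215 + 0.4000·18.7215] = 10.4313
Node 0 (S = 35): V_0 = 1/1.07·[0.6000·2.3408 + 0.4000·10.4313] = 5.2122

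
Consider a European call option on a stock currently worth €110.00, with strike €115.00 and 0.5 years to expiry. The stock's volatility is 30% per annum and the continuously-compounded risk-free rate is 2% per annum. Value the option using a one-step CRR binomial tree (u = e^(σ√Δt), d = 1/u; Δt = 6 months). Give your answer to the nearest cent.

CRR parameters: u = e^(σ√Δt) = e^(0.3·√0.5) = 1.2363, d = 1/u = 0.8089
Per-period rate: rΔt = 0.02·0.5 = 0.01, so R = e^0.01 = 1.0101
Risk-neutral probability p = (e^0.01 − 0.8089)/(1.2363 − 0.8089) = 0.2012/0.4275 = 0.4707
Terminal stock prices: S_u = 136, S_d = 88.97
Terminal payoffs (S − K): max(20.99, 0) = 20.99, max(-26.03, 0) = 0
Node 0 (S = 110): V_0 = e^(−0.01)·[0.4707·20.9942 + 0.5293·0.0000] = 9.7832

€9.78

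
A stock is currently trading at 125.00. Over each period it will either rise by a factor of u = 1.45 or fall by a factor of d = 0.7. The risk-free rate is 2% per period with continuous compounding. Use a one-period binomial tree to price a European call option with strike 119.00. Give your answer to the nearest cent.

26.05

Risk-neutral probability p = (e^0.02 − 0.7)/(1.45 − 0.7) = 0.3202/0.7500 = 0.4269
Terminal stock prices: S_u = 181.2, S_d = 87.5
Terminal payoffs (S − K): max(62.25, 0) = 62.25, max(-31.5, 0) = 0
Node 0 (S = 125): V_0 = e^(−0.02)·[0.4269·62.2500 + 0.5731·0.0000] = 26.0505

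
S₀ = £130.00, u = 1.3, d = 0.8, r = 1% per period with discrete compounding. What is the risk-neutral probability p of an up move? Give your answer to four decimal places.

p = 0.4200

Risk-neutral probability p = (1 + 0.01 − 0.8)/(1.3 − 0.8) = 0.2100/0.5000 = 0.4200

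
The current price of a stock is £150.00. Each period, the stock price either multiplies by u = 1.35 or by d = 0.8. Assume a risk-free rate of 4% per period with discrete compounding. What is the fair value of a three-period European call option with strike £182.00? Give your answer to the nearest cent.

£24.32

Risk-neutral probability p = (1 + 0.04 − 0.8)/(1.35 − 0.8) = 0.2400/0.5500 = 0.4364
Terminal stock prices: S_uuu = 369.1, S_uud = 218.7, S_udd = 129.6, S_ddd = 76.8
Terminal payoffs (S − K): max(187.1, 0) = 187.1, max(36.7, 0) = 36.7, max(-52.4, 0) = 0, max(-105.2, 0) = 0
Node uu (S = 273.4): V_uu = 1/1.04·[0.4364·187.0563 + 0.5636·36.7000] = 98.3750
Node ud (S = 162): V_ud = 1/1.04·[0.4364·36.7000 + 0.5636·0.0000] = 15.3986
Node dd (S = 96): V_dd = 1/1.04·[0.4364·0.0000 + 0.5636·0.0000] = 0.0000
Node u (S = 202.5): V_u = 1/1.04·[0.4364·98.3750 + 0.5636·15.3986] = 49.6216
Node d (S = 120): V_d = 1/1.04·[0.4364·15.3986 + 0.5636·0.0000] = 6.4610
Node 0 (S = 150): V_0 = 1/1.04·[0.4364·49.6216 + 0.5636·6.4610] = 24.3218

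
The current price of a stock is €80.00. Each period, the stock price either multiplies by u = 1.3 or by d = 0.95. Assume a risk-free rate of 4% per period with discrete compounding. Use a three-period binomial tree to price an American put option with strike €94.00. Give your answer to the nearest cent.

€14.00

Risk-neutral probability p = (1 + 0.04 − 0.95)/(1.3 − 0.95) = 0.0900/0.3500 = 0.2571
Terminal stock prices: S_uuu = 175.8, S_uud = 128.4, S_udd = 93.86, S_ddd = 68.59
Terminal payoffs (K − S): max(-81.76, 0) = 0, max(-34.44, 0) = 0, max(0.14, 0) = 0.14, max(25.41, 0) = 25.41
Node uu (S = 135.2): continuation = 1/1.04·[0.2571·0.0000 + 0.7429·0.0000] = 0.0000; exercise value = 0.0000 ≤ continuation, so V_uu = 0.0000
Node ud (S = 98.8): continuation = 1/1.04·[0.2571·0.0000 + 0.7429·0.1400] = 0.1000; exercise value = 0.0000 ≤ continuation, so V_ud = 0.1000
Node dd (S = 72.2): continuation = 1/1.04·[0.2571·0.1400 + 0.7429·25.4100] = 18.1846; exercise value = 21.8000 > continuation, so V_dd = 21.8000 (exercise)
Node u (S = 104): continuation = 1/1.04·[0.2571·0.0000 + 0.7429·0.1000] = 0.0714; exercise value = 0.0000 ≤ continuation, so V_u = 0.0714
Node d (S = 76): continuation = 1/1.04·[0.2571·0.1000 + 0.7429·21.8000] = 15.5962; exercise value = 18.0000 > continuation, so V_d = 18.0000 (exercise)
Node 0 (S = 80): continuation = 1/1.04·[0.2571·0.0714 + 0.7429·18.0000] = 12.8748; exercise value = 14.0000 > continuation, so V_0 = 14.0000 (exercise)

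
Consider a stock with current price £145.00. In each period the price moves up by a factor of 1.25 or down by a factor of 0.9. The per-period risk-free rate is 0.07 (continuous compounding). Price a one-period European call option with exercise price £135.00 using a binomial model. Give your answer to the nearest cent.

Risk-neutral probability p = (e^0.07 − 0.9)/(1.25 − 0.9) = 0.1725/0.3500 = 0.4929
Terminal stock prices: S_u = 181.2, S_d = 130.5
Terminal payoffs (S − K): max(46.25, 0) = 46.25, max(-4.5, 0) = 0
Node 0 (S = 145): V_0 = e^(−0.07)·[0.4929·46.2500 + 0.5071·0.0000] = 21.2546

£21.25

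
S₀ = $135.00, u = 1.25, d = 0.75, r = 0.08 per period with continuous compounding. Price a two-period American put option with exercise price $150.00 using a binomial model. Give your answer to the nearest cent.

Risk-neutral probability p = (e^0.08 − 0.75)/(1.25 − 0.75) = 0.3333/0.5000 = 0.6666
Terminal stock prices: S_uu = 210.9, S_ud = 126.6, S_dd = 75.94
Terminal payoffs (K − S): max(-60.94, 0) = 0, max(23.44, 0) = 23.44, max(74.06, 0) = 74.06
Node u (S = 168.8): continuation = e^(−0.08)·[0.6666·0.0000 + 0.3334·23.4375] = 7.2138; exercise value = 0.0000 ≤ continuation, so V_u = 7.2138
Node d (S = 101.2): continuation = e^(−0.08)·[0.6666·23.4375 + 0.3334·74.0625] = 37.2175; exercise value = 48.7500 > continuation, so V_d = 48.7500 (exercise)
Node 0 (S = 135): continuation = e^(−0.08)·[0.6666·7.2138 + 0.3334·48.7500] = 19.4437; exercise value = 15.0000 ≤ continuation, so V_0 = 19.4437

$19.44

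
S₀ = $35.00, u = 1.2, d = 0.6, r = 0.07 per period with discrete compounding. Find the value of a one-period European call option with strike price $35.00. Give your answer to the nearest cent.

$5.12

Risk-neutral probability p = (1 + 0.07 − 0.6)/(1.2 − 0.6) = 0.4700/0.6000 = 0.7833
Terminal stock prices: S_u = 42, S_d = 21
Terminal payoffs (S − K): max(7, 0) = 7, max(-14, 0) = 0
Node 0 (S = 35): V_0 = 1/1.07·[0.7833·7.0000 + 0.2167·0.0000] = 5.1246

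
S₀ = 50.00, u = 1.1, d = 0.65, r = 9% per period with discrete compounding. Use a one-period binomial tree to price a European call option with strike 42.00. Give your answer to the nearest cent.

Risk-neutral probability p = (1 + 0.09 − 0.65)/(1.1 − 0.65) = 0.4400/0.4500 = 0.9778
Terminal stock prices: S_u = 55, S_d = 32.5
Terminal payoffs (S − K): max(13, 0) = 13, max(-9.5, 0) = 0
Node 0 (S = 50): V_0 = 1/1.09·[0.9778·13.0000 + 0.0222·0.0000] = 11.6616

11.66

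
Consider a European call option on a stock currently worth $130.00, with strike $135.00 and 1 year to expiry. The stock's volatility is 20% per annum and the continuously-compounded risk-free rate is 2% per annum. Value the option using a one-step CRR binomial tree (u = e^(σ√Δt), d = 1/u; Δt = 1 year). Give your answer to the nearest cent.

$11.66

CRR parameters: u = e^(σ√Δt) = e^(0.2·√1) = 1.2214, d = 1/u = 0.8187
Per-period rate: rΔt = 0.02·1 = 0.02, so R = e^0.02 = 1.0202
Risk-neutral probability p = (e^0.02 − 0.8187)/(1.2214 − 0.8187) = 0.2015/0.4027 = 0.5003
Terminal stock prices: S_u = 158.8, S_d = 106.4
Terminal payoffs (S − K): max(23.78, 0) = 23.78, max(-28.57, 0) = 0
Node 0 (S = 130): V_0 = e^(−0.02)·[0.5003·23.7824 + 0.4997·0.0000] = 11.6635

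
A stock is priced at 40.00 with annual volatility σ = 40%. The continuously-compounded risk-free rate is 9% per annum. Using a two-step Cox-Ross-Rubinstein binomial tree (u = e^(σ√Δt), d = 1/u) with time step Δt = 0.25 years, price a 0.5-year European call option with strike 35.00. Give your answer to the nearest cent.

CRR parameters: u = e^(σ√Δt) = e^(0.4·√0.25) = 1.2214, d = 1/u = 0.8187
Per-period rate: rΔt = 0.09·0.25 = 0.0225, so R = e^0.0225 = 1.0228
Risk-neutral probability p = (e^0.0225 − 0.8187)/(1.2214 − 0.8187) = 0.2040/0.4027 = 0.5067
Terminal stock prices: S_uu = 59.67, S_ud = 40, S_dd = 26.81
Terminal payoffs (S − K): max(24.67, 0) = 24.67, max(5, 0) = 5, max(-8.187, 0) = 0
Node u (S = 48.86): V_u = e^(−0.0225)·[0.5067·24.6730 + 0.4933·5.0000] = 14.6348
Node d (S = 32.75): V_d = e^(−0.0225)·[0.5067·5.0000 + 0.4933·0.0000] = 2.4770
Node 0 (S = 40): V_0 = e^(−0.0225)·[0.5067·14.6348 + 0.4933·2.4770] = 8.4449

8.44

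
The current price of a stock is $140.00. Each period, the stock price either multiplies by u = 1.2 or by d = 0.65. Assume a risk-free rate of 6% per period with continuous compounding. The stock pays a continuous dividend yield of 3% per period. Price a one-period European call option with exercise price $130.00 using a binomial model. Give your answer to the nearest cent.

$24.76

Per-period risk-free factor R = e^0.06 = 1.0618; dividend-adjusted growth = e^(0.06−0.03) = 1.0305.
Risk-neutral probability p = (1.0305 − 0.65)/(1.2 − 0.65) = 0.3805/0.5500 = 0.6917
Terminal stock prices: S_u = 168, S_d = 91
Terminal payoffs (S − K): max(38, 0) = 38, max(-39, 0) = 0
Node 0 (S = 140): V_0 = e^(−0.06)·[0.6917·38.0000 + 0.3083·0.0000] = 24.7552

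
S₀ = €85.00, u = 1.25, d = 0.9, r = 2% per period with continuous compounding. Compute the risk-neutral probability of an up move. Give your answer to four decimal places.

Risk-neutral probability p = (e^0.02 − 0.9)/(1.25 − 0.9) = 0.1202/0.3500 = 0.3434

p = 0.3434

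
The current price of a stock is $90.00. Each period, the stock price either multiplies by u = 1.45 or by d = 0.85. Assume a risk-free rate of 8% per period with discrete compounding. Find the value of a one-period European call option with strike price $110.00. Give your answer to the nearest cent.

$7.28

Risk-neutral probability p = (1 + 0.08 − 0.85)/(1.45 − 0.85) = 0.2300/0.6000 = 0.3833
Terminal stock prices: S_u = 130.5, S_d = 76.5
Terminal payoffs (S − K): max(20.5, 0) = 20.5, max(-33.5, 0) = 0
Node 0 (S = 90): V_0 = 1/1.08·[0.3833·20.5000 + 0.6167·0.0000] = 7.2762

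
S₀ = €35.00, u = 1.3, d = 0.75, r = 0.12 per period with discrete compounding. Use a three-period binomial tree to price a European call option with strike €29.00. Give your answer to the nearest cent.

Risk-neutral probability p = (1 + 0.12 − 0.75)/(1.3 − 0.75) = 0.3700/0.5500 = 0.6727
Terminal stock prices: S_uuu = 76.89, S_uud = 44.36, S_udd = 25.59, S_ddd = 14.77
Terminal payoffs (S − K): max(47.89, 0) = 47.89, max(15.36, 0) = 15.36, max(-3.406, 0) = 0, max(-14.23, 0) = 0
Node uu (S = 59.15): V_uu = 1/1.12·[0.6727·47.8950 + 0.3273·15.3625] = 33.2571
Node ud (S = 34.12): V_ud = 1/1.12·[0.6727·15.3625 + 0.3273·0.0000] = 9.2275
Node dd (S = 19.69): V_dd = 1/1.12·[0.6727·0.0000 + 0.3273·0.0000] = 0.0000
Node u (S = 45.5): V_u = 1/1.12·[0.6727·33.2571 + 0.3273·9.2275] = 22.6722
Node d (S = 26.25): V_d = 1/1.12·[0.6727·9.2275 + 0.3273·0.0000] = 5.5425
Node 0 (S = 35): V_0 = 1/1.12·[0.6727·22.6722 + 0.3273·5.5425] = 15.2376

€15.24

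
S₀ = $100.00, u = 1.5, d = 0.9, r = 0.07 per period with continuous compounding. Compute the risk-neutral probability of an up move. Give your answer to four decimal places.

p = 0.2875

Risk-neutral probability p = (e^0.07 − 0.9)/(1.5 − 0.9) = 0.1725/0.6000 = 0.2875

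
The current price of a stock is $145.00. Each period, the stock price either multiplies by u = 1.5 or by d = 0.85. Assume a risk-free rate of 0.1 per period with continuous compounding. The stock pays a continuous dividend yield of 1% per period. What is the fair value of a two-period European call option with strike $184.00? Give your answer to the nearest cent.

$16.77

Per-period risk-free factor R = e^0.1 = 1.1052; dividend-adjusted growth = e^(0.1−0.01) = 1.0942.
Risk-neutral probability p = (1.0942 − 0.85)/(1.5 − 0.85) = 0.2442/0.6500 = 0.3757
Terminal stock prices: S_uu = 326.2, S_ud = 184.9, S_dd = 104.8
Terminal payoffs (S − K): max(142.2, 0) = 142.2, max(0.875, 0) = 0.875, max(-79.24, 0) = 0
Node u (S = 217.5): V_u = e^(−0.1)·[0.3757·142.2500 + 0.6243·0.8750] = 48.8458
Node d (S = 123.2): V_d = e^(−0.1)·[0.3757·0.8750 + 0.6243·0.0000] = 0.2974
Node 0 (S = 145): V_0 = e^(−0.1)·[0.3757·48.8458 + 0.6243·0.2974] = 16.7709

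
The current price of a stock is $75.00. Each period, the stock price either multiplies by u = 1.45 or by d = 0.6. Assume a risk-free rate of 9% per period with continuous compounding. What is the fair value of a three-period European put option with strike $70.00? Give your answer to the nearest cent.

Risk-neutral probability p = (e^0.09 − 0.6)/(1.45 − 0.6) = 0.4942/0.8500 = 0.5814
Terminal stock prices: S_uuu = 228.6, S_uud = 94.61, S_udd = 39.15, S_ddd = 16.2
Terminal payoffs (K − S): max(-158.6, 0) = 0, max(-24.61, 0) = 0, max(30.85, 0) = 30.85, max(53.8, 0) = 53.8
Node uu (S = 157.7): V_uu = e^(−0.09)·[0.5814·0.0000 + 0.4186·0.0000] = 0.0000
Node ud (S = 65.25): V_ud = e^(−0.09)·[0.5814·0.0000 + 0.4186·30.8500] = 11.8029
Node dd (S = 27): V_dd = e^(−0.09)·[0.5814·30.8500 + 0.4186·53.8000] = 36.9752
Node u (S = 108.8): V_u = e^(−0.09)·[0.5814·0.0000 + 0.4186·11.8029] = 4.5156
Node d (S = 45): V_d = e^(−0.09)·[0.5814·11.8029 + 0.4186·36.9752] = 20.4176
Node 0 (S = 75): V_0 = e^(−0.09)·[0.5814·4.5156 + 0.4186·20.4176] = 10.2109

$10.21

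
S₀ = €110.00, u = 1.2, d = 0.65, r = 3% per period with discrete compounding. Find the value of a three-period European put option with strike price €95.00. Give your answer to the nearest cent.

€8.86

Risk-neutral probability p = (1 + 0.03 − 0.65)/(1.2 − 0.65) = 0.3800/0.5500 = 0.6909
Terminal stock prices: S_uuu = 190.1, S_uud = 103, S_udd = 55.77, S_ddd = 30.21
Terminal payoffs (K − S): max(-95.08, 0) = 0, max(-7.96, 0) = 0, max(39.23, 0) = 39.23, max(64.79, 0) = 64.79
Node uu (S = 158.4): V_uu = 1/1.03·[0.6909·0.0000 + 0.3091·0.0000] = 0.0000
Node ud (S = 85.8): V_ud = 1/1.03·[0.6909·0.0000 + 0.3091·39.2300] = 11.7725
Node dd (S = 46.48): V_dd = 1/1.03·[0.6909·39.2300 + 0.3091·64.7912] = 45.7580
Node u (S = 132): V_u = 1/1.03·[0.6909·0.0000 + 0.3091·11.7725] = 3.5328
Node d (S = 71.5): V_d = 1/1.03·[0.6909·11.7725 + 0.3091·45.7580] = 21.6282
Node 0 (S = 110): V_0 = 1/1.03·[0.6909·3.5328 + 0.3091·21.6282] = 8.8601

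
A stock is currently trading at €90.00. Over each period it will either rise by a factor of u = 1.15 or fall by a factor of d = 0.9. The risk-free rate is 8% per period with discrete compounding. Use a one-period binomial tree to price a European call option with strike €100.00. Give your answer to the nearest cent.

€2.33

Risk-neutral probability p = (1 + 0.08 − 0.9)/(1.15 − 0.9) = 0.1800/0.2500 = 0.7200
Terminal stock prices: S_u = 103.5, S_d = 81
Terminal payoffs (S − K): max(3.5, 0) = 3.5, max(-19, 0) = 0
Node 0 (S = 90): V_0 = 1/1.08·[0.7200·3.5000 + 0.2800·0.0000] = 2.3333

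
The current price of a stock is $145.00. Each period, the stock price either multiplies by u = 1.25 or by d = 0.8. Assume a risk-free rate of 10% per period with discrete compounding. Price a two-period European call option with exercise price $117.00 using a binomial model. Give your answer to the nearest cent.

$50.53

Risk-neutral probability p = (1 + 0.1 − 0.8)/(1.25 − 0.8) = 0.3000/0.4500 = 0.6667
Terminal stock prices: S_uu = 226.6, S_ud = 145, S_dd = 92.8
Terminal payoffs (S − K): max(109.6, 0) = 109.6, max(28, 0) = 28, max(-24.2, 0) = 0
Node u (S = 181.2): V_u = 1/1.1·[0.6667·109.5625 + 0.3333·28.0000] = 74.8864
Node d (S = 116): V_d = 1/1.1·[0.6667·28.0000 + 0.3333·0.0000] = 16.9697
Node 0 (S = 145): V_0 = 1/1.1·[0.6667·74.8864 + 0.3333·16.9697] = 50.5280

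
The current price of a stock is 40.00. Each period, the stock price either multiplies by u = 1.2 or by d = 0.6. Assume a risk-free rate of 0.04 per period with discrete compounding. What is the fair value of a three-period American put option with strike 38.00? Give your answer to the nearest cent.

Risk-neutral probability p = (1 + 0.04 − 0.6)/(1.2 − 0.6) = 0.4400/0.6000 = 0.7333
Terminal stock prices: S_uuu = 69.12, S_uud = 34.56, S_udd = 17.28, S_ddd = 8.64
Terminal payoffs (K − S): max(-31.12, 0) = 0, max(3.44, 0) = 3.44, max(20.72, 0) = 20.72, max(29.36, 0) = 29.36
Node uu (S = 57.6): continuation = 1/1.04·[0.7333·0.0000 + 0.2667·3.4400] = 0.8821; exercise value = 0.0000 ≤ continuation, so V_uu = 0.8821
Node ud (S = 28.8): continuation = 1/1.04·[0.7333·3.4400 + 0.2667·20.7200] = 7.7385; exercise value = 9.2000 > continuation, so V_ud = 9.2000 (exercise)
Node dd (S = 14.4): continuation = 1/1.04·[0.7333·20.7200 + 0.2667·29.3600] = 22.1385; exercise value = 23.6000 > continuation, so V_dd = 23.6000 (exercise)
Node u (S = 48): continuation = 1/1.04·[0.7333·0.8821 + 0.2667·9.2000] = 2.9809; exercise value = 0.0000 ≤ continuation, so V_u = 2.9809
Node d (S = 24): continuation = 1/1.04·[0.7333·9.2000 + 0.2667·23.6000] = 12.5385; exercise value = 14.0000 > continuation, so V_d = 14.0000 (exercise)
Node 0 (S = 40): continuation = 1/1.04·[0.7333·2.9809 + 0.2667·14.0000] = 5.6917; exercise value = 0.0000 ≤ continuation, so V_0 = 5.6917

5.69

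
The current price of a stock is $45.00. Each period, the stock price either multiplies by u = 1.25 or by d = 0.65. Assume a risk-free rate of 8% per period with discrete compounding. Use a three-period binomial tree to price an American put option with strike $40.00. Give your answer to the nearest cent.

Risk-neutral probability p = (1 + 0.08 − 0.65)/(1.25 − 0.65) = 0.4300/0.6000 = 0.7167
Terminal stock prices: S_uuu = 87.89, S_uud = 45.7, S_udd = 23.77, S_ddd = 12.36
Terminal payoffs (K − S): max(-47.89, 0) = 0, max(-5.703, 0) = 0, max(16.23, 0) = 16.23, max(27.64, 0) = 27.64
Node uu (S = 70.31): continuation = 1/1.08·[0.7167·0.0000 + 0.2833·0.0000] = 0.0000; exercise value = 0.0000 ≤ continuation, so V_uu = 0.0000
Node ud (S = 36.56): continuation = 1/1.08·[0.7167·0.0000 + 0.2833·16.2344] = 4.2590; exercise value = 3.4375 ≤ continuation, so V_ud = 4.2590
Node dd (S = 19.01): continuation = 1/1.08·[0.7167·16.2344 + 0.2833·27.6419] = 18.0245; exercise value = 20.9875 > continuation, so V_dd = 20.9875 (exercise)
Node u (S = 56.25): continuation = 1/1.08·[0.7167·0.0000 + 0.2833·4.2590] = 1.1173; exercise value = 0.0000 ≤ continuation, so V_u = 1.1173
Node d (S = 29.25): continuation = 1/1.08·[0.7167·4.2590 + 0.2833·20.9875] = 8.3322; exercise value = 10.7500 > continuation, so V_d = 10.7500 (exercise)
Node 0 (S = 45): continuation = 1/1.08·[0.7167·1.1173 + 0.2833·10.7500] = 3.5617; exercise value = 0.0000 ≤ continuation, so V_0 = 3.5617

$3.56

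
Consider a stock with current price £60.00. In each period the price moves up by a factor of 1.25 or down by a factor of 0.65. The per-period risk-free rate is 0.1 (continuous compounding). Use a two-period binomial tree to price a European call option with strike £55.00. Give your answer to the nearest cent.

£18.26

Risk-neutral probability p = (e^0.1 − 0.65)/(1.25 − 0.65) = 0.4552/0.6000 = 0.7586
Terminal stock prices: S_uu = 93.75, S_ud = 48.75, S_dd = 25.35
Terminal payoffs (S − K): max(38.75, 0) = 38.75, max(-6.25, 0) = 0, max(-29.65, 0) = 0
Node u (S = 75): V_u = e^(−0.1)·[0.7586·38.7500 + 0.2414·0.0000] = 26.5990
Node d (S = 39): V_d = e^(−0.1)·[0.7586·0.0000 + 0.2414·0.0000] = 0.0000
Node 0 (S = 60): V_0 = e^(−0.1)·[0.7586·26.5990 + 0.2414·0.0000] = 18.2583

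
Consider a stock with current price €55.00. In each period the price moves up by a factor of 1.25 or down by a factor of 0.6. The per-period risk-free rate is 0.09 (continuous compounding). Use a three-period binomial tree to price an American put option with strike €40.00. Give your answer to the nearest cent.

€2.04

Risk-neutral probability p = (e^0.09 − 0.6)/(1.25 − 0.6) = 0.4942/0.6500 = 0.7603
Terminal stock prices: S_uuu = 107.4, S_uud = 51.56, S_udd = 24.75, S_ddd = 11.88
Terminal payoffs (K − S): max(-67.42, 0) = 0, max(-11.56, 0) = 0, max(15.25, 0) = 15.25, max(28.12, 0) = 28.12
Node uu (S = 85.94): continuation = e^(−0.09)·[0.7603·0.0000 + 0.2397·0.0000] = 0.0000; exercise value = 0.0000 ≤ continuation, so V_uu = 0.0000
Node ud (S = 41.25): continuation = e^(−0.09)·[0.7603·0.0000 + 0.2397·15.2500] = 3.3413; exercise value = 0.0000 ≤ continuation, so V_ud = 3.3413
Node dd (S = 19.8): continuation = e^(−0.09)·[0.7603·15.2500 + 0.2397·28.1200] = 16.7572; exercise value = 20.2000 > continuation, so V_dd = 20.2000 (exercise)
Node u (S = 68.75): continuation = e^(−0.09)·[0.7603·0.0000 + 0.2397·3.3413] = 0.7321; exercise value = 0.0000 ≤ continuation, so V_u = 0.7321
Node d (S = 33): continuation = e^(−0.09)·[0.7603·3.3413 + 0.2397·20.2000] = 6.7474; exercise value = 7.0000 > continuation, so V_d = 7.0000 (exercise)
Node 0 (S = 55): continuation = e^(−0.09)·[0.7603·0.7321 + 0.2397·7.0000] = 2.0424; exercise value = 0.0000 ≤ continuation, so V_0 = 2.0424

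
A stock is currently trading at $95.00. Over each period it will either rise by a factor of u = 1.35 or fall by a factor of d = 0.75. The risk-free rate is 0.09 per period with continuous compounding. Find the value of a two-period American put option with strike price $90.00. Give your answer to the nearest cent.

$7.31

Risk-neutral probability p = (e^0.09 − 0.75)/(1.35 − 0.75) = 0.3442/0.6000 = 0.5736
Terminal stock prices: S_uu = 173.1, S_ud = 96.19, S_dd = 53.44
Terminal payoffs (K − S): max(-83.14, 0) = 0, max(-6.188, 0) = 0, max(36.56, 0) = 36.56
Node u (S = 128.2): continuation = e^(−0.09)·[0.5736·0.0000 + 0.4264·0.0000] = 0.0000; exercise value = 0.0000 ≤ continuation, so V_u = 0.0000
Node d (S = 71.25): continuation = e^(−0.09)·[0.5736·0.0000 + 0.4264·36.5625] = 14.2476; exercise value = 18.7500 > continuation, so V_d = 18.7500 (exercise)
Node 0 (S = 95): continuation = e^(−0.09)·[0.5736·0.0000 + 0.4264·18.7500] = 7.3065; exercise value = 0.0000 ≤ continuation, so V_0 = 7.3065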